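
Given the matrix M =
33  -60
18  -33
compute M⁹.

[[216513, -393660], [118098, -216513]]

tr M = 0 and det M = -9, so the characteristic polynomial is λ² − (0)λ + (-9) with roots 3 and -3.
Eigenvectors give P = [[2, 5], [1, 3]] with P⁻¹ = [[3, -5], [-1, 2]], and M = P·diag(3, -3)·P⁻¹.
Then M⁹ = P·diag(19683, -19683)·P⁻¹ = [[39366, -98415], [19683, -59049]] · [[3, -5], [-1, 2]] = [[216513, -393660], [118098, -216513]].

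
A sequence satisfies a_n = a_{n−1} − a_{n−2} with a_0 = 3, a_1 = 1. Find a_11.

With companion matrix Q = [[1, −1], [1, 0]], [a_n, a_{n−1}]ᵀ = Q·[a_{n−1}, a_{n−2}]ᵀ, so [a_11, a_10]ᵀ = Q¹⁰·[a_1, a_0]ᵀ.
Q¹⁰ = [[−1, 1], [−1, 0]], giving [a_11, a_10]ᵀ = [[2], [−1]].

2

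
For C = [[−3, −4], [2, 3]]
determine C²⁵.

C² = I (check: tr C = 0 and det C = −1), so C²⁵ = C since 25 is odd.

[[−3, −4], [2, 3]]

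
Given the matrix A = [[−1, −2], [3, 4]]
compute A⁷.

[[−253, −254], [381, 382]]

tr A = 3 and det A = 2, so the characteristic polynomial is λ² − (3)λ + (2) with roots 1 and 2.
Eigenvectors give P = [[−1, −2], [1, 3]] with P⁻¹ = [[−3, −2], [1, 1]], and A = P·diag(1, 2)·P⁻¹.
Then A⁷ = P·diag(1, 128)·P⁻¹ = [[−1, −256], [1, 384]] · [[−3, −2], [1, 1]] = [[−253, −254], [381, 382]].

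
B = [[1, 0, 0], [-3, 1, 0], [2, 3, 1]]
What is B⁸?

B = I + N where N = [[0, 0, 0], [-3, 0, 0], [2, 3, 0]] is strictly lower-triangular, so N³ = 0.
(I + N)⁸ = I + 8·N + 28·N² = [[1, 0, 0], [-24, 1, 0], [-236, 24, 1]].

[[1, 0, 0], [-24, 1, 0], [-236, 24, 1]]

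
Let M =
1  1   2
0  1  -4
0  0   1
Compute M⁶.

M = I + N where N = [[0, 1, 2], [0, 0, -4], [0, 0, 0]] is strictly upper-triangular, so N³ = 0.
(I + N)⁶ = I + 6·N + 15·N² = [[1, 6, -48], [0, 1, -24], [0, 0, 1]].

[[1, 6, -48], [0, 1, -24], [0, 0, 1]]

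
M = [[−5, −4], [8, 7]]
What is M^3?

tr M = 2 and det M = −3, so the characteristic polynomial is λ² − (2)λ + (−3) with roots −1 and 3.
Eigenvectors give P = [[−1, −1], [1, 2]] with P⁻¹ = [[−2, −1], [1, 1]], and M = P·diag(−1, 3)·P⁻¹.
Then M^3 = P·diag(−1, 27)·P⁻¹ = [[1, −27], [−1, 54]] · [[−2, −1], [1, 1]] = [[−29, −28], [56, 55]].

[[−29, −28], [56, 55]]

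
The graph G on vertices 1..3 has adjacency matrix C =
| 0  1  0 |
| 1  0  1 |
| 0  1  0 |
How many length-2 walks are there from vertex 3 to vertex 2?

0

The number of length-2 walks from vertex 3 to vertex 2 is entry (3,2) of C², where C is the adjacency matrix.
C² = [[1, 0, 1], [0, 2, 0], [1, 0, 1]]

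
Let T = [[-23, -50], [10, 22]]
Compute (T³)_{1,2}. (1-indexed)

-350

tr T = -1 and det T = -6, so the characteristic polynomial is λ² − (-1)λ + (-6) with roots -3 and 2.
Eigenvectors give P = [[-5, 2], [2, -1]] with P⁻¹ = [[-1, -2], [-2, -5]], and T = P·diag(-3, 2)·P⁻¹.
Then T³ = P·diag(-27, 8)·P⁻¹ = [[135, 16], [-54, -8]] · [[-1, -2], [-2, -5]] = [[-167, -350], [70, 148]].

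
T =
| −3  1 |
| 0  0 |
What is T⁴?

[[81, −27], [0, 0]]

T² = [[9, −3], [0, 0]]
T³ = [[−27, 9], [0, 0]]
T⁴ = [[81, −27], [0, 0]]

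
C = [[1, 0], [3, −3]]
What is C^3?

C^2 = [[1, 0], [−6, 9]]
C^3 = [[1, 0], [21, −27]]

[[1, 0], [21, −27]]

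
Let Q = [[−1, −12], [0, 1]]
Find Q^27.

Q² = I (check: tr Q = 0 and det Q = −1), so Q^27 = Q since 27 is odd.

[[−1, −12], [0, 1]]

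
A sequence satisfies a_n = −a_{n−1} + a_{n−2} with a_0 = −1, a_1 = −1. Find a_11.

−34

With companion matrix T = [[−1, 1], [1, 0]], [a_n, a_{n−1}]ᵀ = T·[a_{n−1}, a_{n−2}]ᵀ, so [a_11, a_10]ᵀ = T^10·[a_1, a_0]ᵀ.
T^10 = [[89, −55], [−55, 34]], giving [a_11, a_10]ᵀ = [[−34], [21]].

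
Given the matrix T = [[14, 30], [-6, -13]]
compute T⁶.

[[316, 630], [-126, -251]]

tr T = 1 and det T = -2, so the characteristic polynomial is λ² − (1)λ + (-2) with roots -1 and 2.
Eigenvectors give P = [[-2, 5], [1, -2]] with P⁻¹ = [[2, 5], [1, 2]], and T = P·diag(-1, 2)·P⁻¹.
Then T⁶ = P·diag(1, 64)·P⁻¹ = [[-2, 320], [1, -128]] · [[2, 5], [1, 2]] = [[316, 630], [-126, -251]].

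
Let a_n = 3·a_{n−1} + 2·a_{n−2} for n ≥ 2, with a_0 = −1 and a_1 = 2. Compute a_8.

9032

With companion matrix T = [[3, 2], [1, 0]], [a_n, a_{n−1}]ᵀ = T·[a_{n−1}, a_{n−2}]ᵀ, so [a_8, a_7]ᵀ = T⁷·[a_1, a_0]ᵀ.
T⁷ = [[6279, 3526], [1763, 990]], giving [a_8, a_7]ᵀ = [[9032], [2536]].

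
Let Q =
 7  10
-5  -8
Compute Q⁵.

tr Q = -1 and det Q = -6, so the characteristic polynomial is λ² − (-1)λ + (-6) with roots 2 and -3.
Eigenvectors give P = [[2, 1], [-1, -1]] with P⁻¹ = [[1, 1], [-1, -2]], and Q = P·diag(2, -3)·P⁻¹.
Then Q⁵ = P·diag(32, -243)·P⁻¹ = [[64, -243], [-32, 243]] · [[1, 1], [-1, -2]] = [[307, 550], [-275, -518]].

[[307, 550], [-275, -518]]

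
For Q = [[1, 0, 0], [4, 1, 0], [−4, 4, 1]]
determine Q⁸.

[[1, 0, 0], [32, 1, 0], [416, 32, 1]]

Q = I + N where N = [[0, 0, 0], [4, 0, 0], [−4, 4, 0]] is strictly lower-triangular, so N³ = 0.
(I + N)⁸ = I + 8·N + 28·N² = [[1, 0, 0], [32, 1, 0], [416, 32, 1]].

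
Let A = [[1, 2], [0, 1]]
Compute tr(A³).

2

A = I + N where N = [[0, 2], [0, 0]] is strictly upper-triangular, so N² = 0.
(I + N)³ = I + 3·N = [[1, 6], [0, 1]].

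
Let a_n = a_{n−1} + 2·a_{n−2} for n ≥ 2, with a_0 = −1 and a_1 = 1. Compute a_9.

With companion matrix Q = [[1, 2], [1, 0]], [a_n, a_{n−1}]ᵀ = Q·[a_{n−1}, a_{n−2}]ᵀ, so [a_9, a_8]ᵀ = Q⁸·[a_1, a_0]ᵀ.
Q⁸ = [[171, 170], [85, 86]], giving [a_9, a_8]ᵀ = [[1], [−1]].

1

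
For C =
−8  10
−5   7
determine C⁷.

[[−4502, 4630], [−2315, 2443]]

tr C = −1 and det C = −6, so the characteristic polynomial is λ² − (−1)λ + (−6) with roots 2 and −3.
Eigenvectors give P = [[1, 2], [1, 1]] with P⁻¹ = [[−1, 2], [1, −1]], and C = P·diag(2, −3)·P⁻¹.
Then C⁷ = P·diag(128, −2187)·P⁻¹ = [[128, −4374], [128, −2187]] · [[−1, 2], [1, −1]] = [[−4502, 4630], [−2315, 2443]].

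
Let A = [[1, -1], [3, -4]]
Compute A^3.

[[7, -10], [30, -43]]

A^2 = [[-2, 3], [-9, 13]]
A^3 = [[7, -10], [30, -43]]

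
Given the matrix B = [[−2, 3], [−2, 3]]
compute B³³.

[[−2, 3], [−2, 3]]

B² = B (a projection; rank 1, trace 1), so B³³ = B.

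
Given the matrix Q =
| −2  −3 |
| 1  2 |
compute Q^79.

Q² = I (check: tr Q = 0 and det Q = −1), so Q^79 = Q since 79 is odd.

[[−2, −3], [1, 2]]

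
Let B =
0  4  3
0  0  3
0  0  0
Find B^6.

B is strictly triangular, hence nilpotent: B^3 = 0, so B^6 = 0.

[[0, 0, 0], [0, 0, 0], [0, 0, 0]]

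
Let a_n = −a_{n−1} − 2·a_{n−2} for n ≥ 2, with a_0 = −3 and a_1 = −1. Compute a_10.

−113

With companion matrix C = [[−1, −2], [1, 0]], [a_n, a_{n−1}]ᵀ = C·[a_{n−1}, a_{n−2}]ᵀ, so [a_10, a_9]ᵀ = C^9·[a_1, a_0]ᵀ.
C^9 = [[11, 34], [−17, −6]], giving [a_10, a_9]ᵀ = [[−113], [35]].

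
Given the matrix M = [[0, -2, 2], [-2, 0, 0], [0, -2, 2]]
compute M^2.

[[4, -4, 4], [0, 4, -4], [4, -4, 4]]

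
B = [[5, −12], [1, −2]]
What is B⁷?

tr B = 3 and det B = 2, so the characteristic polynomial is λ² − (3)λ + (2) with roots 2 and 1.
Eigenvectors give P = [[−4, 3], [−1, 1]] with P⁻¹ = [[−1, 3], [−1, 4]], and B = P·diag(2, 1)·P⁻¹.
Then B⁷ = P·diag(128, 1)·P⁻¹ = [[−512, 3], [−128, 1]] · [[−1, 3], [−1, 4]] = [[509, −1524], [127, −380]].

[[509, −1524], [127, −380]]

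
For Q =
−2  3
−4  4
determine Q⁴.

[[16, −24], [32, −32]]

Q² = [[−8, 6], [−8, 4]]
Q³ = [[−8, 0], [0, −8]]
Q⁴ = [[16, −24], [32, −32]]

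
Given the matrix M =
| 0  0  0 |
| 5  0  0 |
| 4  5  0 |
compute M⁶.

M is strictly triangular, hence nilpotent: M³ = 0, so M⁶ = 0.

[[0, 0, 0], [0, 0, 0], [0, 0, 0]]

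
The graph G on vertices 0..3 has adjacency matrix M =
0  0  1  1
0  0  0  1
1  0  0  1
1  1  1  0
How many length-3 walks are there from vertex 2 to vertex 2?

2

The number of length-3 walks from vertex 2 to vertex 2 is entry (2,2) of M³, where M is the adjacency matrix.
M² = [[2, 1, 1, 1], [1, 1, 1, 0], [1, 1, 2, 1], [1, 0, 1, 3]]
M³ = [[2, 1, 3, 4], [1, 0, 1, 3], [3, 1, 2, 4], [4, 3, 4, 2]]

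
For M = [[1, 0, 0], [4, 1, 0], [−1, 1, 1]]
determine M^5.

M = I + N where N = [[0, 0, 0], [4, 0, 0], [−1, 1, 0]] is strictly lower-triangular, so N^3 = 0.
(I + N)^5 = I + 5·N + 10·N^2 = [[1, 0, 0], [20, 1, 0], [35, 5, 1]].

[[1, 0, 0], [20, 1, 0], [35, 5, 1]]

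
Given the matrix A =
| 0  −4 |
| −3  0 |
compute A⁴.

[[144, 0], [0, 144]]

A² = [[12, 0], [0, 12]]
A³ = [[0, −48], [−36, 0]]
A⁴ = [[144, 0], [0, 144]]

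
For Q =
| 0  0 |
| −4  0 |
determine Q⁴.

Q² = [[0, 0], [0, 0]]
Q³ = [[0, 0], [0, 0]]
Q⁴ = [[0, 0], [0, 0]]

[[0, 0], [0, 0]]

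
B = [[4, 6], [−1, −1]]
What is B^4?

tr B = 3 and det B = 2, so the characteristic polynomial is λ² − (3)λ + (2) with roots 1 and 2.
Eigenvectors give P = [[−2, −3], [1, 1]] with P⁻¹ = [[1, 3], [−1, −2]], and B = P·diag(1, 2)·P⁻¹.
Then B^4 = P·diag(1, 16)·P⁻¹ = [[−2, −48], [1, 16]] · [[1, 3], [−1, −2]] = [[46, 90], [−15, −29]].

[[46, 90], [−15, −29]]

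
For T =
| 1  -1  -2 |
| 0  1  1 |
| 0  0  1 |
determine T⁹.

[[1, -9, -54], [0, 1, 9], [0, 0, 1]]

T = I + N where N = [[0, -1, -2], [0, 0, 1], [0, 0, 0]] is strictly upper-triangular, so N³ = 0.
(I + N)⁹ = I + 9·N + 36·N² = [[1, -9, -54], [0, 1, 9], [0, 0, 1]].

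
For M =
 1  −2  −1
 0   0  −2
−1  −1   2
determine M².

[[2, −1, 1], [2, 2, −4], [−3, 0, 7]]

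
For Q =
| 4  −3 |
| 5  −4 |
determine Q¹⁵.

[[4, −3], [5, −4]]

Q² = I (check: tr Q = 0 and det Q = −1), so Q¹⁵ = Q since 15 is odd.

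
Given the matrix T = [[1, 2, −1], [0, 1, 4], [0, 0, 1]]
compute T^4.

T = I + N where N = [[0, 2, −1], [0, 0, 4], [0, 0, 0]] is strictly upper-triangular, so N^3 = 0.
(I + N)^4 = I + 4·N + 6·N^2 = [[1, 8, 44], [0, 1, 16], [0, 0, 1]].

[[1, 8, 44], [0, 1, 16], [0, 0, 1]]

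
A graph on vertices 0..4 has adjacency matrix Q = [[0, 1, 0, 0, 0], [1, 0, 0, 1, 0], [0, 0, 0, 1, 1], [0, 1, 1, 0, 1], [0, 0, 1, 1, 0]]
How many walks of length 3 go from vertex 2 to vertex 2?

The number of length-3 walks from vertex 2 to vertex 2 is entry (2,2) of Q^3, where Q is the adjacency matrix.
Q^2 = [[1, 0, 0, 1, 0], [0, 2, 1, 0, 1], [0, 1, 2, 1, 1], [1, 0, 1, 3, 1], [0, 1, 1, 1, 2]]
Q^3 = [[0, 2, 1, 0, 1], [2, 0, 1, 4, 1], [1, 1, 2, 4, 3], [0, 4, 4, 2, 4], [1, 1, 3, 4, 2]]

2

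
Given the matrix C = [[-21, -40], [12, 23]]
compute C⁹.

tr C = 2 and det C = -3, so the characteristic polynomial is λ² − (2)λ + (-3) with roots -1 and 3.
Eigenvectors give P = [[2, 5], [-1, -3]] with P⁻¹ = [[3, 5], [-1, -2]], and C = P·diag(-1, 3)·P⁻¹.
Then C⁹ = P·diag(-1, 19683)·P⁻¹ = [[-2, 98415], [1, -59049]] · [[3, 5], [-1, -2]] = [[-98421, -196840], [59052, 118103]].

[[-98421, -196840], [59052, 118103]]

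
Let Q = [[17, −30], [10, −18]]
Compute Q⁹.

[[61097, −121170], [40390, −80268]]

tr Q = −1 and det Q = −6, so the characteristic polynomial is λ² − (−1)λ + (−6) with roots −3 and 2.
Eigenvectors give P = [[−3, 2], [−2, 1]] with P⁻¹ = [[1, −2], [2, −3]], and Q = P·diag(−3, 2)·P⁻¹.
Then Q⁹ = P·diag(−19683, 512)·P⁻¹ = [[59049, 1024], [39366, 512]] · [[1, −2], [2, −3]] = [[61097, −121170], [40390, −80268]].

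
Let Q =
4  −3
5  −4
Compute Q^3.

Q² = I (check: tr Q = 0 and det Q = −1), so Q^3 = Q since 3 is odd.

[[4, −3], [5, −4]]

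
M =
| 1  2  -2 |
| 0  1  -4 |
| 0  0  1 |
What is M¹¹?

M = I + N where N = [[0, 2, -2], [0, 0, -4], [0, 0, 0]] is strictly upper-triangular, so N³ = 0.
(I + N)¹¹ = I + 11·N + 55·N² = [[1, 22, -462], [0, 1, -44], [0, 0, 1]].

[[1, 22, -462], [0, 1, -44], [0, 0, 1]]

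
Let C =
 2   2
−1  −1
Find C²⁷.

[[2, 2], [−1, −1]]

C² = C (a projection; rank 1, trace 1), so C²⁷ = C.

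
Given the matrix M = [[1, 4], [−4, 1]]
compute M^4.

M^2 = [[−15, 8], [−8, −15]]
M^3 = [[−47, −52], [52, −47]]
M^4 = [[161, −240], [240, 161]]

[[161, −240], [240, 161]]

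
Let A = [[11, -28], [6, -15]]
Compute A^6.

tr A = -4 and det A = 3, so the characteristic polynomial is λ² − (-4)λ + (3) with roots -3 and -1.
Eigenvectors give P = [[2, 7], [1, 3]] with P⁻¹ = [[-3, 7], [1, -2]], and A = P·diag(-3, -1)·P⁻¹.
Then A^6 = P·diag(729, 1)·P⁻¹ = [[1458, 7], [729, 3]] · [[-3, 7], [1, -2]] = [[-4367, 10192], [-2184, 5097]].

[[-4367, 10192], [-2184, 5097]]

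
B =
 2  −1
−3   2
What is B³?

B² = [[7, −4], [−12, 7]]
B³ = [[26, −15], [−45, 26]]

[[26, −15], [−45, 26]]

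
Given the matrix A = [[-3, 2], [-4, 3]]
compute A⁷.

A² = I (check: tr A = 0 and det A = -1), so A⁷ = A since 7 is odd.

[[-3, 2], [-4, 3]]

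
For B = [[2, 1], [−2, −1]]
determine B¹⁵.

[[2, 1], [−2, −1]]

B² = B (a projection; rank 1, trace 1), so B¹⁵ = B.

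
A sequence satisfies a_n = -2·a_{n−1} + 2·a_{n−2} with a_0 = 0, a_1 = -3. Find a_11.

With companion matrix T = [[-2, 2], [1, 0]], [a_n, a_{n−1}]ᵀ = T·[a_{n−1}, a_{n−2}]ᵀ, so [a_11, a_10]ᵀ = T¹⁰·[a_1, a_0]ᵀ.
T¹⁰ = [[18272, -13376], [-6688, 4896]], giving [a_11, a_10]ᵀ = [[-54816], [20064]].

-54816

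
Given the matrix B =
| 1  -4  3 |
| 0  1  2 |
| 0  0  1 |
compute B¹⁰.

B = I + N where N = [[0, -4, 3], [0, 0, 2], [0, 0, 0]] is strictly upper-triangular, so N³ = 0.
(I + N)¹⁰ = I + 10·N + 45·N² = [[1, -40, -330], [0, 1, 20], [0, 0, 1]].

[[1, -40, -330], [0, 1, 20], [0, 0, 1]]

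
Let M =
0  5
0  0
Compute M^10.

[[0, 0], [0, 0]]

M is strictly triangular, hence nilpotent: M^2 = 0, so M^10 = 0.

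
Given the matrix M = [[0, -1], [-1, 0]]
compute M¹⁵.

[[0, -1], [-1, 0]]

M² = I (check: tr M = 0 and det M = -1), so M¹⁵ = M since 15 is odd.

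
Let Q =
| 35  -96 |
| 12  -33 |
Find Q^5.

[[2195, -5856], [732, -1953]]

tr Q = 2 and det Q = -3, so the characteristic polynomial is λ² − (2)λ + (-3) with roots 3 and -1.
Eigenvectors give P = [[3, -8], [1, -3]] with P⁻¹ = [[3, -8], [1, -3]], and Q = P·diag(3, -1)·P⁻¹.
Then Q^5 = P·diag(243, -1)·P⁻¹ = [[729, 8], [243, 3]] · [[3, -8], [1, -3]] = [[2195, -5856], [732, -1953]].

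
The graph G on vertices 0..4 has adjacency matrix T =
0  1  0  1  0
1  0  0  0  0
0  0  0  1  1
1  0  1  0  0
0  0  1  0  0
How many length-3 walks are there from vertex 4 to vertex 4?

0

The number of length-3 walks from vertex 4 to vertex 4 is entry (4,4) of T³, where T is the adjacency matrix.
T² = [[2, 0, 1, 0, 0], [0, 1, 0, 1, 0], [1, 0, 2, 0, 0], [0, 1, 0, 2, 1], [0, 0, 0, 1, 1]]
T³ = [[0, 2, 0, 3, 1], [2, 0, 1, 0, 0], [0, 1, 0, 3, 2], [3, 0, 3, 0, 0], [1, 0, 2, 0, 0]]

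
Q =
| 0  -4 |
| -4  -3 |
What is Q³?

Q² = [[16, 12], [12, 25]]
Q³ = [[-48, -100], [-100, -123]]

[[-48, -100], [-100, -123]]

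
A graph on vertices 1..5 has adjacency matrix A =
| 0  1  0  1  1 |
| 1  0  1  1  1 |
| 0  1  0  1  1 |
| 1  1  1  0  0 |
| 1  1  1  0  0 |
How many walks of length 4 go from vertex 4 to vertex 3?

16

The number of length-4 walks from vertex 4 to vertex 3 is entry (4,3) of A^4, where A is the adjacency matrix.
A^2 = [[3, 2, 3, 1, 1], [2, 4, 2, 2, 2], [3, 2, 3, 1, 1], [1, 2, 1, 3, 3], [1, 2, 1, 3, 3]]
A^3 = [[4, 8, 4, 8, 8], [8, 8, 8, 8, 8], [4, 8, 4, 8, 8], [8, 8, 8, 4, 4], [8, 8, 8, 4, 4]]
A^4 = [[24, 24, 24, 16, 16], [24, 32, 24, 24, 24], [24, 24, 24, 16, 16], [16, 24, 16, 24, 24], [16, 24, 16, 24, 24]]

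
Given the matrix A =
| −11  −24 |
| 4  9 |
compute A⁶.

[[2185, 4368], [−728, −1455]]

tr A = −2 and det A = −3, so the characteristic polynomial is λ² − (−2)λ + (−3) with roots −3 and 1.
Eigenvectors give P = [[3, −2], [−1, 1]] with P⁻¹ = [[1, 2], [1, 3]], and A = P·diag(−3, 1)·P⁻¹.
Then A⁶ = P·diag(729, 1)·P⁻¹ = [[2187, −2], [−729, 1]] · [[1, 2], [1, 3]] = [[2185, 4368], [−728, −1455]].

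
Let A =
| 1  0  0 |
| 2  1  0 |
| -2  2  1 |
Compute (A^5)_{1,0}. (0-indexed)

A = I + N where N = [[0, 0, 0], [2, 0, 0], [-2, 2, 0]] is strictly lower-triangular, so N^3 = 0.
(I + N)^5 = I + 5·N + 10·N^2 = [[1, 0, 0], [10, 1, 0], [30, 10, 1]].

10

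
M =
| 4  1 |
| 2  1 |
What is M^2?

[[18, 5], [10, 3]]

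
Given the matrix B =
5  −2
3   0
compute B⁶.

tr B = 5 and det B = 6, so the characteristic polynomial is λ² − (5)λ + (6) with roots 2 and 3.
Eigenvectors give P = [[2, 1], [3, 1]] with P⁻¹ = [[−1, 1], [3, −2]], and B = P·diag(2, 3)·P⁻¹.
Then B⁶ = P·diag(64, 729)·P⁻¹ = [[128, 729], [192, 729]] · [[−1, 1], [3, −2]] = [[2059, −1330], [1995, −1266]].

[[2059, −1330], [1995, −1266]]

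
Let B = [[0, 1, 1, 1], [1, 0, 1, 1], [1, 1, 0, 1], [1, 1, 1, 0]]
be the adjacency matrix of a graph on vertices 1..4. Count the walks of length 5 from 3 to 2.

The number of length-5 walks from vertex 3 to vertex 2 is entry (3,2) of B⁵, where B is the adjacency matrix.
B² = [[3, 2, 2, 2], [2, 3, 2, 2], [2, 2, 3, 2], [2, 2, 2, 3]]
B³ = [[6, 7, 7, 7], [7, 6, 7, 7], [7, 7, 6, 7], [7, 7, 7, 6]]
B⁴ = [[21, 20, 20, 20], [20, 21, 20, 20], [20, 20, 21, 20], [20, 20, 20, 21]]
B⁵ = [[60, 61, 61, 61], [61, 60, 61, 61], [61, 61, 60, 61], [61, 61, 61, 60]]

61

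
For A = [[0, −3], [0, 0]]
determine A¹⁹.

A is strictly triangular, hence nilpotent: A² = 0, so A¹⁹ = 0.

[[0, 0], [0, 0]]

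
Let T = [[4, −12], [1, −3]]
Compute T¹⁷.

[[4, −12], [1, −3]]

T² = T (a projection; rank 1, trace 1), so T¹⁷ = T.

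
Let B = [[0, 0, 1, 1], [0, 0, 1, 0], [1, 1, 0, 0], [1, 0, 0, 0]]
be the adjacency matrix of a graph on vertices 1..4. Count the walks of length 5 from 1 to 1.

0

The number of length-5 walks from vertex 1 to vertex 1 is entry (1,1) of B^5, where B is the adjacency matrix.
B^2 = [[2, 1, 0, 0], [1, 1, 0, 0], [0, 0, 2, 1], [0, 0, 1, 1]]
B^3 = [[0, 0, 3, 2], [0, 0, 2, 1], [3, 2, 0, 0], [2, 1, 0, 0]]
B^4 = [[5, 3, 0, 0], [3, 2, 0, 0], [0, 0, 5, 3], [0, 0, 3, 2]]
B^5 = [[0, 0, 8, 5], [0, 0, 5, 3], [8, 5, 0, 0], [5, 3, 0, 0]]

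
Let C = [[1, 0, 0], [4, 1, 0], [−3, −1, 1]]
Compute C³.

C = I + N where N = [[0, 0, 0], [4, 0, 0], [−3, −1, 0]] is strictly lower-triangular, so N³ = 0.
(I + N)³ = I + 3·N + 3·N² = [[1, 0, 0], [12, 1, 0], [−21, −3, 1]].

[[1, 0, 0], [12, 1, 0], [−21, −3, 1]]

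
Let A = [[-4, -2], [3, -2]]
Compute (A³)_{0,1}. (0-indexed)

A² = [[10, 12], [-18, -2]]
A³ = [[-4, -44], [66, 40]]

-44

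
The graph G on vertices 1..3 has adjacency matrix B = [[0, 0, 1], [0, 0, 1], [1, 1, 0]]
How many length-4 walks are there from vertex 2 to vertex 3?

0

The number of length-4 walks from vertex 2 to vertex 3 is entry (2,3) of B^4, where B is the adjacency matrix.
B^2 = [[1, 1, 0], [1, 1, 0], [0, 0, 2]]
B^3 = [[0, 0, 2], [0, 0, 2], [2, 2, 0]]
B^4 = [[2, 2, 0], [2, 2, 0], [0, 0, 4]]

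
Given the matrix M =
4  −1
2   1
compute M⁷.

[[4246, −2059], [4118, −1931]]

tr M = 5 and det M = 6, so the characteristic polynomial is λ² − (5)λ + (6) with roots 2 and 3.
Eigenvectors give P = [[−1, 1], [−2, 1]] with P⁻¹ = [[1, −1], [2, −1]], and M = P·diag(2, 3)·P⁻¹.
Then M⁷ = P·diag(128, 2187)·P⁻¹ = [[−128, 2187], [−256, 2187]] · [[1, −1], [2, −1]] = [[4246, −2059], [4118, −1931]].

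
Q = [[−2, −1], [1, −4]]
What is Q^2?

[[3, 6], [−6, 15]]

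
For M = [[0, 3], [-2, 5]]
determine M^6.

[[-1266, 1995], [-1330, 2059]]

tr M = 5 and det M = 6, so the characteristic polynomial is λ² − (5)λ + (6) with roots 3 and 2.
Eigenvectors give P = [[1, 3], [1, 2]] with P⁻¹ = [[-2, 3], [1, -1]], and M = P·diag(3, 2)·P⁻¹.
Then M^6 = P·diag(729, 64)·P⁻¹ = [[729, 192], [729, 128]] · [[-2, 3], [1, -1]] = [[-1266, 1995], [-1330, 2059]].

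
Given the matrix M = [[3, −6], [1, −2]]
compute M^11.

M² = M (a projection; rank 1, trace 1), so M^11 = M.

[[3, −6], [1, −2]]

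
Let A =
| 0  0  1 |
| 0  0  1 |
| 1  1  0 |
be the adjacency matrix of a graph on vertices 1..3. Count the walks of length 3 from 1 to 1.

0

The number of length-3 walks from vertex 1 to vertex 1 is entry (1,1) of A³, where A is the adjacency matrix.
A² = [[1, 1, 0], [1, 1, 0], [0, 0, 2]]
A³ = [[0, 0, 2], [0, 0, 2], [2, 2, 0]]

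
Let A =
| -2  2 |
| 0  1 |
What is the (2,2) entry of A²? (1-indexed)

1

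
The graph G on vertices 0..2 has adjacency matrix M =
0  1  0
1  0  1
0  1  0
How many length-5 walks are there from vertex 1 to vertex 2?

The number of length-5 walks from vertex 1 to vertex 2 is entry (1,2) of M⁵, where M is the adjacency matrix.
M² = [[1, 0, 1], [0, 2, 0], [1, 0, 1]]
M³ = [[0, 2, 0], [2, 0, 2], [0, 2, 0]]
M⁴ = [[2, 0, 2], [0, 4, 0], [2, 0, 2]]
M⁵ = [[0, 4, 0], [4, 0, 4], [0, 4, 0]]

4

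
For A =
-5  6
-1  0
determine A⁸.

tr A = -5 and det A = 6, so the characteristic polynomial is λ² − (-5)λ + (6) with roots -3 and -2.
Eigenvectors give P = [[-3, 2], [-1, 1]] with P⁻¹ = [[-1, 2], [-1, 3]], and A = P·diag(-3, -2)·P⁻¹.
Then A⁸ = P·diag(6561, 256)·P⁻¹ = [[-19683, 512], [-6561, 256]] · [[-1, 2], [-1, 3]] = [[19171, -37830], [6305, -12354]].

[[19171, -37830], [6305, -12354]]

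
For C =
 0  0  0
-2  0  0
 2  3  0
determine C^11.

[[0, 0, 0], [0, 0, 0], [0, 0, 0]]

C is strictly triangular, hence nilpotent: C^3 = 0, so C^11 = 0.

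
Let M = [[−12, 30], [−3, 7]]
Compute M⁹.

tr M = −5 and det M = 6, so the characteristic polynomial is λ² − (−5)λ + (6) with roots −3 and −2.
Eigenvectors give P = [[10, 3], [3, 1]] with P⁻¹ = [[1, −3], [−3, 10]], and M = P·diag(−3, −2)·P⁻¹.
Then M⁹ = P·diag(−19683, −512)·P⁻¹ = [[−196830, −1536], [−59049, −512]] · [[1, −3], [−3, 10]] = [[−192222, 575130], [−57513, 172027]].

[[−192222, 575130], [−57513, 172027]]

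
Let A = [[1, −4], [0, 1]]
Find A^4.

[[1, −16], [0, 1]]

A^2 = [[1, −8], [0, 1]]
A^3 = [[1, −12], [0, 1]]
A^4 = [[1, −16], [0, 1]]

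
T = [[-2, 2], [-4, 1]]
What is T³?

T² = [[-4, -2], [4, -7]]
T³ = [[16, -10], [20, 1]]

[[16, -10], [20, 1]]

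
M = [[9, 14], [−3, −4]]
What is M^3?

[[141, 266], [−57, −106]]

tr M = 5 and det M = 6, so the characteristic polynomial is λ² − (5)λ + (6) with roots 3 and 2.
Eigenvectors give P = [[−7, 2], [3, −1]] with P⁻¹ = [[−1, −2], [−3, −7]], and M = P·diag(3, 2)·P⁻¹.
Then M^3 = P·diag(27, 8)·P⁻¹ = [[−189, 16], [81, −8]] · [[−1, −2], [−3, −7]] = [[141, 266], [−57, −106]].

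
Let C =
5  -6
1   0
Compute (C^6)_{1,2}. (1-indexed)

-3990

tr C = 5 and det C = 6, so the characteristic polynomial is λ² − (5)λ + (6) with roots 3 and 2.
Eigenvectors give P = [[3, -2], [1, -1]] with P⁻¹ = [[1, -2], [1, -3]], and C = P·diag(3, 2)·P⁻¹.
Then C^6 = P·diag(729, 64)·P⁻¹ = [[2187, -128], [729, -64]] · [[1, -2], [1, -3]] = [[2059, -3990], [665, -1266]].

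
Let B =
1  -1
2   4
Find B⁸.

tr B = 5 and det B = 6, so the characteristic polynomial is λ² − (5)λ + (6) with roots 2 and 3.
Eigenvectors give P = [[-1, -1], [1, 2]] with P⁻¹ = [[-2, -1], [1, 1]], and B = P·diag(2, 3)·P⁻¹.
Then B⁸ = P·diag(256, 6561)·P⁻¹ = [[-256, -6561], [256, 13122]] · [[-2, -1], [1, 1]] = [[-6049, -6305], [12610, 12866]].

[[-6049, -6305], [12610, 12866]]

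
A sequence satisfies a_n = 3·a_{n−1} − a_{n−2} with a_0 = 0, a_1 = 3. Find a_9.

7752

With companion matrix M = [[3, −1], [1, 0]], [a_n, a_{n−1}]ᵀ = M·[a_{n−1}, a_{n−2}]ᵀ, so [a_9, a_8]ᵀ = M⁸·[a_1, a_0]ᵀ.
M⁸ = [[2584, −987], [987, −377]], giving [a_9, a_8]ᵀ = [[7752], [2961]].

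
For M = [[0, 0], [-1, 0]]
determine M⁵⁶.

M is strictly triangular, hence nilpotent: M² = 0, so M⁵⁶ = 0.

[[0, 0], [0, 0]]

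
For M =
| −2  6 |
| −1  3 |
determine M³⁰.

M² = M (a projection; rank 1, trace 1), so M³⁰ = M.

[[−2, 6], [−1, 3]]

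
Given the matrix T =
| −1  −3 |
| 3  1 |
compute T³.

[[8, 24], [−24, −8]]

T² = [[−8, 0], [0, −8]]
T³ = [[8, 24], [−24, −8]]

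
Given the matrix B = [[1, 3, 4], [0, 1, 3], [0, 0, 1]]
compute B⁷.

[[1, 21, 217], [0, 1, 21], [0, 0, 1]]

B = I + N where N = [[0, 3, 4], [0, 0, 3], [0, 0, 0]] is strictly upper-triangular, so N³ = 0.
(I + N)⁷ = I + 7·N + 21·N² = [[1, 21, 217], [0, 1, 21], [0, 0, 1]].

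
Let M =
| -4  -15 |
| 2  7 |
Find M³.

[[-34, -105], [14, 43]]

tr M = 3 and det M = 2, so the characteristic polynomial is λ² − (3)λ + (2) with roots 1 and 2.
Eigenvectors give P = [[-3, -5], [1, 2]] with P⁻¹ = [[-2, -5], [1, 3]], and M = P·diag(1, 2)·P⁻¹.
Then M³ = P·diag(1, 8)·P⁻¹ = [[-3, -40], [1, 16]] · [[-2, -5], [1, 3]] = [[-34, -105], [14, 43]].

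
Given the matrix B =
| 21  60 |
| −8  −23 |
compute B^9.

[[98421, 295260], [−39368, −118103]]

tr B = −2 and det B = −3, so the characteristic polynomial is λ² − (−2)λ + (−3) with roots −3 and 1.
Eigenvectors give P = [[−5, 3], [2, −1]] with P⁻¹ = [[1, 3], [2, 5]], and B = P·diag(−3, 1)·P⁻¹.
Then B^9 = P·diag(−19683, 1)·P⁻¹ = [[98415, 3], [−39366, −1]] · [[1, 3], [2, 5]] = [[98421, 295260], [−39368, −118103]].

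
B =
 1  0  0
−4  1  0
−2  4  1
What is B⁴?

B = I + N where N = [[0, 0, 0], [−4, 0, 0], [−2, 4, 0]] is strictly lower-triangular, so N³ = 0.
(I + N)⁴ = I + 4·N + 6·N² = [[1, 0, 0], [−16, 1, 0], [−104, 16, 1]].

[[1, 0, 0], [−16, 1, 0], [−104, 16, 1]]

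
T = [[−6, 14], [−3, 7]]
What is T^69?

[[−6, 14], [−3, 7]]

T² = T (a projection; rank 1, trace 1), so T^69 = T.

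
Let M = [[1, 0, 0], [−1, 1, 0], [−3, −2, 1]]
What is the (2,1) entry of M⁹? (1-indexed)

M = I + N where N = [[0, 0, 0], [−1, 0, 0], [−3, −2, 0]] is strictly lower-triangular, so N³ = 0.
(I + N)⁹ = I + 9·N + 36·N² = [[1, 0, 0], [−9, 1, 0], [45, −18, 1]].

−9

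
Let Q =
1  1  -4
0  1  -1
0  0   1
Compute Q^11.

Q = I + N where N = [[0, 1, -4], [0, 0, -1], [0, 0, 0]] is strictly upper-triangular, so N^3 = 0.
(I + N)^11 = I + 11·N + 55·N^2 = [[1, 11, -99], [0, 1, -11], [0, 0, 1]].

[[1, 11, -99], [0, 1, -11], [0, 0, 1]]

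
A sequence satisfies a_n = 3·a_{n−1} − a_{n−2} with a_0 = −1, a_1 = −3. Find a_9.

With companion matrix B = [[3, −1], [1, 0]], [a_n, a_{n−1}]ᵀ = B·[a_{n−1}, a_{n−2}]ᵀ, so [a_9, a_8]ᵀ = B⁸·[a_1, a_0]ᵀ.
B⁸ = [[2584, −987], [987, −377]], giving [a_9, a_8]ᵀ = [[−6765], [−2584]].

−6765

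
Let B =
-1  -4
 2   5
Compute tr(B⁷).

2188

tr B = 4 and det B = 3, so the characteristic polynomial is λ² − (4)λ + (3) with roots 1 and 3.
Eigenvectors give P = [[-2, 1], [1, -1]] with P⁻¹ = [[-1, -1], [-1, -2]], and B = P·diag(1, 3)·P⁻¹.
Then B⁷ = P·diag(1, 2187)·P⁻¹ = [[-2, 2187], [1, -2187]] · [[-1, -1], [-1, -2]] = [[-2185, -4372], [2186, 4373]].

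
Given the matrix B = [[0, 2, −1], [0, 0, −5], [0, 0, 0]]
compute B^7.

B is strictly triangular, hence nilpotent: B^3 = 0, so B^7 = 0.

[[0, 0, 0], [0, 0, 0], [0, 0, 0]]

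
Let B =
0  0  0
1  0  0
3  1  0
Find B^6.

B is strictly triangular, hence nilpotent: B^3 = 0, so B^6 = 0.

[[0, 0, 0], [0, 0, 0], [0, 0, 0]]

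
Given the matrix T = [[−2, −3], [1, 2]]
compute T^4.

T² = I (check: tr T = 0 and det T = −1), so T^4 = I since 4 is even.

[[1, 0], [0, 1]]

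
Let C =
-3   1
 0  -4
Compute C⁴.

[[81, -175], [0, 256]]

C² = [[9, -7], [0, 16]]
C³ = [[-27, 37], [0, -64]]
C⁴ = [[81, -175], [0, 256]]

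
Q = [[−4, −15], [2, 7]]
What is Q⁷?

tr Q = 3 and det Q = 2, so the characteristic polynomial is λ² − (3)λ + (2) with roots 2 and 1.
Eigenvectors give P = [[5, −3], [−2, 1]] with P⁻¹ = [[−1, −3], [−2, −5]], and Q = P·diag(2, 1)·P⁻¹.
Then Q⁷ = P·diag(128, 1)·P⁻¹ = [[640, −3], [−256, 1]] · [[−1, −3], [−2, −5]] = [[−634, −1905], [254, 763]].

[[−634, −1905], [254, 763]]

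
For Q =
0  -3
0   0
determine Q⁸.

[[0, 0], [0, 0]]

Q is strictly triangular, hence nilpotent: Q² = 0, so Q⁸ = 0.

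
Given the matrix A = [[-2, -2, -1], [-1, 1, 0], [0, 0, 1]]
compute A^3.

[[-14, -10, -5], [-5, 1, 0], [0, 0, 1]]

A^2 = [[6, 2, 1], [1, 3, 1], [0, 0, 1]]
A^3 = [[-14, -10, -5], [-5, 1, 0], [0, 0, 1]]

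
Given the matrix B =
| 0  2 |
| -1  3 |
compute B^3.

tr B = 3 and det B = 2, so the characteristic polynomial is λ² − (3)λ + (2) with roots 2 and 1.
Eigenvectors give P = [[1, 2], [1, 1]] with P⁻¹ = [[-1, 2], [1, -1]], and B = P·diag(2, 1)·P⁻¹.
Then B^3 = P·diag(8, 1)·P⁻¹ = [[8, 2], [8, 1]] · [[-1, 2], [1, -1]] = [[-6, 14], [-7, 15]].

[[-6, 14], [-7, 15]]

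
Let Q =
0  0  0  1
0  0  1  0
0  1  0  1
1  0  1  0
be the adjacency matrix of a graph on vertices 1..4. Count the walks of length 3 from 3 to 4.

3

The number of length-3 walks from vertex 3 to vertex 4 is entry (3,4) of Q³, where Q is the adjacency matrix.
Q² = [[1, 0, 1, 0], [0, 1, 0, 1], [1, 0, 2, 0], [0, 1, 0, 2]]
Q³ = [[0, 1, 0, 2], [1, 0, 2, 0], [0, 2, 0, 3], [2, 0, 3, 0]]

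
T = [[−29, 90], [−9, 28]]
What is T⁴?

tr T = −1 and det T = −2, so the characteristic polynomial is λ² − (−1)λ + (−2) with roots 1 and −2.
Eigenvectors give P = [[3, 10], [1, 3]] with P⁻¹ = [[−3, 10], [1, −3]], and T = P·diag(1, −2)·P⁻¹.
Then T⁴ = P·diag(1, 16)·P⁻¹ = [[3, 160], [1, 48]] · [[−3, 10], [1, −3]] = [[151, −450], [45, −134]].

[[151, −450], [45, −134]]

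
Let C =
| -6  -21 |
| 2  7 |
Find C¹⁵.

C² = C (a projection; rank 1, trace 1), so C¹⁵ = C.

[[-6, -21], [2, 7]]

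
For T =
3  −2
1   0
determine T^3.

[[15, −14], [7, −6]]

tr T = 3 and det T = 2, so the characteristic polynomial is λ² − (3)λ + (2) with roots 1 and 2.
Eigenvectors give P = [[1, 2], [1, 1]] with P⁻¹ = [[−1, 2], [1, −1]], and T = P·diag(1, 2)·P⁻¹.
Then T^3 = P·diag(1, 8)·P⁻¹ = [[1, 16], [1, 8]] · [[−1, 2], [1, −1]] = [[15, −14], [7, −6]].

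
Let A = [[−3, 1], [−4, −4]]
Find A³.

A² = [[5, −7], [28, 12]]
A³ = [[13, 33], [−132, −20]]

[[13, 33], [−132, −20]]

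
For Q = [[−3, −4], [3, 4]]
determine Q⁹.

[[−3, −4], [3, 4]]

Q² = Q (a projection; rank 1, trace 1), so Q⁹ = Q.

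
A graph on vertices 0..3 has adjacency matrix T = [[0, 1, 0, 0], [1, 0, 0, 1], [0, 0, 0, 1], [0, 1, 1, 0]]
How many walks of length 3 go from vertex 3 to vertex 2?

2

The number of length-3 walks from vertex 3 to vertex 2 is entry (3,2) of T^3, where T is the adjacency matrix.
T^2 = [[1, 0, 0, 1], [0, 2, 1, 0], [0, 1, 1, 0], [1, 0, 0, 2]]
T^3 = [[0, 2, 1, 0], [2, 0, 0, 3], [1, 0, 0, 2], [0, 3, 2, 0]]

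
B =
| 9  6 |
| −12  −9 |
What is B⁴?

tr B = 0 and det B = −9, so the characteristic polynomial is λ² − (0)λ + (−9) with roots 3 and −3.
Eigenvectors give P = [[1, −1], [−1, 2]] with P⁻¹ = [[2, 1], [1, 1]], and B = P·diag(3, −3)·P⁻¹.
Then B⁴ = P·diag(81, 81)·P⁻¹ = [[81, −81], [−81, 162]] · [[2, 1], [1, 1]] = [[81, 0], [0, 81]].

[[81, 0], [0, 81]]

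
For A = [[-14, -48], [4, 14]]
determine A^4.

[[16, 0], [0, 16]]

tr A = 0 and det A = -4, so the characteristic polynomial is λ² − (0)λ + (-4) with roots 2 and -2.
Eigenvectors give P = [[-3, 4], [1, -1]] with P⁻¹ = [[1, 4], [1, 3]], and A = P·diag(2, -2)·P⁻¹.
Then A^4 = P·diag(16, 16)·P⁻¹ = [[-48, 64], [16, -16]] · [[1, 4], [1, 3]] = [[16, 0], [0, 16]].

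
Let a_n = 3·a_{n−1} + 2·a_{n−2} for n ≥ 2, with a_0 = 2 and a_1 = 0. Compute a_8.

7052

With companion matrix B = [[3, 2], [1, 0]], [a_n, a_{n−1}]ᵀ = B·[a_{n−1}, a_{n−2}]ᵀ, so [a_8, a_7]ᵀ = B⁷·[a_1, a_0]ᵀ.
B⁷ = [[6279, 3526], [1763, 990]], giving [a_8, a_7]ᵀ = [[7052], [1980]].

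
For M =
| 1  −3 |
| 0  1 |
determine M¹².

M = I + N where N = [[0, −3], [0, 0]] is strictly upper-triangular, so N² = 0.
(I + N)¹² = I + 12·N = [[1, −36], [0, 1]].

[[1, −36], [0, 1]]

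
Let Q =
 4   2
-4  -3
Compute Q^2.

[[8, 2], [-4, 1]]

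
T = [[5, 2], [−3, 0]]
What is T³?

tr T = 5 and det T = 6, so the characteristic polynomial is λ² − (5)λ + (6) with roots 3 and 2.
Eigenvectors give P = [[−1, −2], [1, 3]] with P⁻¹ = [[−3, −2], [1, 1]], and T = P·diag(3, 2)·P⁻¹.
Then T³ = P·diag(27, 8)·P⁻¹ = [[−27, −16], [27, 24]] · [[−3, −2], [1, 1]] = [[65, 38], [−57, −30]].

[[65, 38], [−57, −30]]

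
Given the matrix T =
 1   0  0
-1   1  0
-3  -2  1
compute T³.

T = I + N where N = [[0, 0, 0], [-1, 0, 0], [-3, -2, 0]] is strictly lower-triangular, so N³ = 0.
(I + N)³ = I + 3·N + 3·N² = [[1, 0, 0], [-3, 1, 0], [-3, -6, 1]].

[[1, 0, 0], [-3, 1, 0], [-3, -6, 1]]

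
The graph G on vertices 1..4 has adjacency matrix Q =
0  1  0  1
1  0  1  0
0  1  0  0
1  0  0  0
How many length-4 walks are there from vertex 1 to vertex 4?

0

The number of length-4 walks from vertex 1 to vertex 4 is entry (1,4) of Q⁴, where Q is the adjacency matrix.
Q² = [[2, 0, 1, 0], [0, 2, 0, 1], [1, 0, 1, 0], [0, 1, 0, 1]]
Q³ = [[0, 3, 0, 2], [3, 0, 2, 0], [0, 2, 0, 1], [2, 0, 1, 0]]
Q⁴ = [[5, 0, 3, 0], [0, 5, 0, 3], [3, 0, 2, 0], [0, 3, 0, 2]]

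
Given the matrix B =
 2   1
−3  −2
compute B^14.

B² = I (check: tr B = 0 and det B = −1), so B^14 = I since 14 is even.

[[1, 0], [0, 1]]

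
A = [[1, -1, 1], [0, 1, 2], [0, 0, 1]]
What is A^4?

[[1, -4, -8], [0, 1, 8], [0, 0, 1]]

A = I + N where N = [[0, -1, 1], [0, 0, 2], [0, 0, 0]] is strictly upper-triangular, so N^3 = 0.
(I + N)^4 = I + 4·N + 6·N^2 = [[1, -4, -8], [0, 1, 8], [0, 0, 1]].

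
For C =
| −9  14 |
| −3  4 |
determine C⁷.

[[−14541, 28826], [−6177, 12226]]

tr C = −5 and det C = 6, so the characteristic polynomial is λ² − (−5)λ + (6) with roots −3 and −2.
Eigenvectors give P = [[−7, −2], [−3, −1]] with P⁻¹ = [[−1, 2], [3, −7]], and C = P·diag(−3, −2)·P⁻¹.
Then C⁷ = P·diag(−2187, −128)·P⁻¹ = [[15309, 256], [6561, 128]] · [[−1, 2], [3, −7]] = [[−14541, 28826], [−6177, 12226]].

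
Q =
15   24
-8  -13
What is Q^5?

[[975, 1464], [-488, -733]]

tr Q = 2 and det Q = -3, so the characteristic polynomial is λ² − (2)λ + (-3) with roots -1 and 3.
Eigenvectors give P = [[3, -2], [-2, 1]] with P⁻¹ = [[-1, -2], [-2, -3]], and Q = P·diag(-1, 3)·P⁻¹.
Then Q^5 = P·diag(-1, 243)·P⁻¹ = [[-3, -486], [2, 243]] · [[-1, -2], [-2, -3]] = [[975, 1464], [-488, -733]].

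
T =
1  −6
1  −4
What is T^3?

tr T = −3 and det T = 2, so the characteristic polynomial is λ² − (−3)λ + (2) with roots −1 and −2.
Eigenvectors give P = [[3, −2], [1, −1]] with P⁻¹ = [[1, −2], [1, −3]], and T = P·diag(−1, −2)·P⁻¹.
Then T^3 = P·diag(−1, −8)·P⁻¹ = [[−3, 16], [−1, 8]] · [[1, −2], [1, −3]] = [[13, −42], [7, −22]].

[[13, −42], [7, −22]]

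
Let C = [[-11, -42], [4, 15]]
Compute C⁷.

[[-13115, -45906], [4372, 15303]]

tr C = 4 and det C = 3, so the characteristic polynomial is λ² − (4)λ + (3) with roots 3 and 1.
Eigenvectors give P = [[-3, 7], [1, -2]] with P⁻¹ = [[2, 7], [1, 3]], and C = P·diag(3, 1)·P⁻¹.
Then C⁷ = P·diag(2187, 1)·P⁻¹ = [[-6561, 7], [2187, -2]] · [[2, 7], [1, 3]] = [[-13115, -45906], [4372, 15303]].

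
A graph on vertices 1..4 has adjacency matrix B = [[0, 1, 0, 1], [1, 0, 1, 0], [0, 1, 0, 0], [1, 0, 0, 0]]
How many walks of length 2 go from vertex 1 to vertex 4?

0

The number of length-2 walks from vertex 1 to vertex 4 is entry (1,4) of B^2, where B is the adjacency matrix.
B^2 = [[2, 0, 1, 0], [0, 2, 0, 1], [1, 0, 1, 0], [0, 1, 0, 1]]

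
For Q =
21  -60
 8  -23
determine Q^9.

[[98421, -295260], [39368, -118103]]

tr Q = -2 and det Q = -3, so the characteristic polynomial is λ² − (-2)λ + (-3) with roots -3 and 1.
Eigenvectors give P = [[5, -3], [2, -1]] with P⁻¹ = [[-1, 3], [-2, 5]], and Q = P·diag(-3, 1)·P⁻¹.
Then Q^9 = P·diag(-19683, 1)·P⁻¹ = [[-98415, -3], [-39366, -1]] · [[-1, 3], [-2, 5]] = [[98421, -295260], [39368, -118103]].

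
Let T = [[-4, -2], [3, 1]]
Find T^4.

tr T = -3 and det T = 2, so the characteristic polynomial is λ² − (-3)λ + (2) with roots -1 and -2.
Eigenvectors give P = [[-2, 1], [3, -1]] with P⁻¹ = [[1, 1], [3, 2]], and T = P·diag(-1, -2)·P⁻¹.
Then T^4 = P·diag(1, 16)·P⁻¹ = [[-2, 16], [3, -16]] · [[1, 1], [3, 2]] = [[46, 30], [-45, -29]].

[[46, 30], [-45, -29]]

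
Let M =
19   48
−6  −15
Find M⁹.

[[177139, 472368], [−59046, −157455]]

tr M = 4 and det M = 3, so the characteristic polynomial is λ² − (4)λ + (3) with roots 1 and 3.
Eigenvectors give P = [[−8, −3], [3, 1]] with P⁻¹ = [[1, 3], [−3, −8]], and M = P·diag(1, 3)·P⁻¹.
Then M⁹ = P·diag(1, 19683)·P⁻¹ = [[−8, −59049], [3, 19683]] · [[1, 3], [−3, −8]] = [[177139, 472368], [−59046, −157455]].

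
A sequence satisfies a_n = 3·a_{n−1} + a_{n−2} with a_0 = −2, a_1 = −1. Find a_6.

−578

With companion matrix Q = [[3, 1], [1, 0]], [a_n, a_{n−1}]ᵀ = Q·[a_{n−1}, a_{n−2}]ᵀ, so [a_6, a_5]ᵀ = Q^5·[a_1, a_0]ᵀ.
Q^5 = [[360, 109], [109, 33]], giving [a_6, a_5]ᵀ = [[−578], [−175]].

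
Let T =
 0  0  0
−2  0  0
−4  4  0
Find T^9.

T is strictly triangular, hence nilpotent: T^3 = 0, so T^9 = 0.

[[0, 0, 0], [0, 0, 0], [0, 0, 0]]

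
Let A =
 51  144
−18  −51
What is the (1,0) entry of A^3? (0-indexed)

tr A = 0 and det A = −9, so the characteristic polynomial is λ² − (0)λ + (−9) with roots 3 and −3.
Eigenvectors give P = [[−3, −8], [1, 3]] with P⁻¹ = [[−3, −8], [1, 3]], and A = P·diag(3, −3)·P⁻¹.
Then A^3 = P·diag(27, −27)·P⁻¹ = [[−81, 216], [27, −81]] · [[−3, −8], [1, 3]] = [[459, 1296], [−162, −459]].

−162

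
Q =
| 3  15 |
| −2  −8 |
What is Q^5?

[[1023, 3165], [−422, −1298]]

tr Q = −5 and det Q = 6, so the characteristic polynomial is λ² − (−5)λ + (6) with roots −2 and −3.
Eigenvectors give P = [[−3, −5], [1, 2]] with P⁻¹ = [[−2, −5], [1, 3]], and Q = P·diag(−2, −3)·P⁻¹.
Then Q^5 = P·diag(−32, −243)·P⁻¹ = [[96, 1215], [−32, −486]] · [[−2, −5], [1, 3]] = [[1023, 3165], [−422, −1298]].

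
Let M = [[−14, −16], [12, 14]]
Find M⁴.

[[16, 0], [0, 16]]

tr M = 0 and det M = −4, so the characteristic polynomial is λ² − (0)λ + (−4) with roots −2 and 2.
Eigenvectors give P = [[4, −1], [−3, 1]] with P⁻¹ = [[1, 1], [3, 4]], and M = P·diag(−2, 2)·P⁻¹.
Then M⁴ = P·diag(16, 16)·P⁻¹ = [[64, −16], [−48, 16]] · [[1, 1], [3, 4]] = [[16, 0], [0, 16]].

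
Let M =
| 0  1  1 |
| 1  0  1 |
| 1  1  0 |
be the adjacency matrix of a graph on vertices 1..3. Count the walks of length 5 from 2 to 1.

11

The number of length-5 walks from vertex 2 to vertex 1 is entry (2,1) of M^5, where M is the adjacency matrix.
M^2 = [[2, 1, 1], [1, 2, 1], [1, 1, 2]]
M^3 = [[2, 3, 3], [3, 2, 3], [3, 3, 2]]
M^4 = [[6, 5, 5], [5, 6, 5], [5, 5, 6]]
M^5 = [[10, 11, 11], [11, 10, 11], [11, 11, 10]]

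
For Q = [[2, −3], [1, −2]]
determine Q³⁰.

Q² = I (check: tr Q = 0 and det Q = −1), so Q³⁰ = I since 30 is even.

[[1, 0], [0, 1]]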